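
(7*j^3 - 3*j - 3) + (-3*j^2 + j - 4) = 7*j^3 - 3*j^2 - 2*j - 7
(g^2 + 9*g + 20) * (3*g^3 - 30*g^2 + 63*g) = 3*g^5 - 3*g^4 - 147*g^3 - 33*g^2 + 1260*g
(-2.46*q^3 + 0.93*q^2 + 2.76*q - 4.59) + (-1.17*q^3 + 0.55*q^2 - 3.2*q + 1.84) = -3.63*q^3 + 1.48*q^2 - 0.44*q - 2.75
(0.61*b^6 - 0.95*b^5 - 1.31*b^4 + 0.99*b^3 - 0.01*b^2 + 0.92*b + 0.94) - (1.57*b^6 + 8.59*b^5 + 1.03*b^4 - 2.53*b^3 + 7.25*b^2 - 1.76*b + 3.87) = -0.96*b^6 - 9.54*b^5 - 2.34*b^4 + 3.52*b^3 - 7.26*b^2 + 2.68*b - 2.93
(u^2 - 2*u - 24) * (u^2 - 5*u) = u^4 - 7*u^3 - 14*u^2 + 120*u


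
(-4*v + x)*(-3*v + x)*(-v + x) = -12*v^3 + 19*v^2*x - 8*v*x^2 + x^3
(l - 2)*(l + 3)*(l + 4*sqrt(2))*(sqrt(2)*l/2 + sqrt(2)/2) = sqrt(2)*l^4/2 + sqrt(2)*l^3 + 4*l^3 - 5*sqrt(2)*l^2/2 + 8*l^2 - 20*l - 3*sqrt(2)*l - 24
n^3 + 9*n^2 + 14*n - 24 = (n - 1)*(n + 4)*(n + 6)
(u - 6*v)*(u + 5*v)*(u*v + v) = u^3*v - u^2*v^2 + u^2*v - 30*u*v^3 - u*v^2 - 30*v^3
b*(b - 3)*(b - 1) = b^3 - 4*b^2 + 3*b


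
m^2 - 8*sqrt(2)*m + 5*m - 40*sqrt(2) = (m + 5)*(m - 8*sqrt(2))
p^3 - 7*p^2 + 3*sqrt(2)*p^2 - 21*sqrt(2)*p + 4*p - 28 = (p - 7)*(p + sqrt(2))*(p + 2*sqrt(2))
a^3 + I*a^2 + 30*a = a*(a - 5*I)*(a + 6*I)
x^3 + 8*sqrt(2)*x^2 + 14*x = x*(x + sqrt(2))*(x + 7*sqrt(2))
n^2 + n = n*(n + 1)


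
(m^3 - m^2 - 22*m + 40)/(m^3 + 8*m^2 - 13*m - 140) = (m - 2)/(m + 7)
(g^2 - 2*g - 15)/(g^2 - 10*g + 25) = (g + 3)/(g - 5)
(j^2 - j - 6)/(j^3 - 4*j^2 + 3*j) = (j + 2)/(j*(j - 1))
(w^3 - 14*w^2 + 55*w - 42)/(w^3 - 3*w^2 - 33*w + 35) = (w - 6)/(w + 5)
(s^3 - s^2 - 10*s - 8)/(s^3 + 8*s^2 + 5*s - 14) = (s^2 - 3*s - 4)/(s^2 + 6*s - 7)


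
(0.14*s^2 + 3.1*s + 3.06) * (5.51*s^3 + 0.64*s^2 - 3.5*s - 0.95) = 0.7714*s^5 + 17.1706*s^4 + 18.3546*s^3 - 9.0246*s^2 - 13.655*s - 2.907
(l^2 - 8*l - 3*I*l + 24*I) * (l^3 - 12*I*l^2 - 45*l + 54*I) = l^5 - 8*l^4 - 15*I*l^4 - 81*l^3 + 120*I*l^3 + 648*l^2 + 189*I*l^2 + 162*l - 1512*I*l - 1296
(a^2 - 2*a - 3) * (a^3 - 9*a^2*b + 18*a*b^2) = a^5 - 9*a^4*b - 2*a^4 + 18*a^3*b^2 + 18*a^3*b - 3*a^3 - 36*a^2*b^2 + 27*a^2*b - 54*a*b^2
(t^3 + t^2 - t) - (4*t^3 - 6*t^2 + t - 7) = -3*t^3 + 7*t^2 - 2*t + 7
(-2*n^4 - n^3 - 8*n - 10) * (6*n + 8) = -12*n^5 - 22*n^4 - 8*n^3 - 48*n^2 - 124*n - 80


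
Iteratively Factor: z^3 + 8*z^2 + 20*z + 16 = (z + 4)*(z^2 + 4*z + 4) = (z + 2)*(z + 4)*(z + 2)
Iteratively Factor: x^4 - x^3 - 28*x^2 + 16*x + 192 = (x - 4)*(x^3 + 3*x^2 - 16*x - 48) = (x - 4)*(x + 4)*(x^2 - x - 12) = (x - 4)^2*(x + 4)*(x + 3)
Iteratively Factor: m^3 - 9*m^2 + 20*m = (m)*(m^2 - 9*m + 20) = m*(m - 5)*(m - 4)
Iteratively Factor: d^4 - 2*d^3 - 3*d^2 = (d)*(d^3 - 2*d^2 - 3*d) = d^2*(d^2 - 2*d - 3) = d^2*(d + 1)*(d - 3)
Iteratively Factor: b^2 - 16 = (b + 4)*(b - 4)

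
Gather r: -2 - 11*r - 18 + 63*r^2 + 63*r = 63*r^2 + 52*r - 20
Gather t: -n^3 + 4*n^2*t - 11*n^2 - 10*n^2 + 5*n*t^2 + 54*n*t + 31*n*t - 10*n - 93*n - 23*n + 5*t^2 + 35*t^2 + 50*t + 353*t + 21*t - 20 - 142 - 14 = -n^3 - 21*n^2 - 126*n + t^2*(5*n + 40) + t*(4*n^2 + 85*n + 424) - 176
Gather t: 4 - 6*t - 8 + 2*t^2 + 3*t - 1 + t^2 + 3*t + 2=3*t^2 - 3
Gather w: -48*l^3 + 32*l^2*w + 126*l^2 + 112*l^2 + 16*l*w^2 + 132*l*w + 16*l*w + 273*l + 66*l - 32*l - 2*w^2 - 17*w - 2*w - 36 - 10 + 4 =-48*l^3 + 238*l^2 + 307*l + w^2*(16*l - 2) + w*(32*l^2 + 148*l - 19) - 42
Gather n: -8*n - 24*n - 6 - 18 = -32*n - 24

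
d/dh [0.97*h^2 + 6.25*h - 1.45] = 1.94*h + 6.25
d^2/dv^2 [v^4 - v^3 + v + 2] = 6*v*(2*v - 1)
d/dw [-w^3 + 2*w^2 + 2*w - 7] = -3*w^2 + 4*w + 2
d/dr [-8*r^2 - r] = -16*r - 1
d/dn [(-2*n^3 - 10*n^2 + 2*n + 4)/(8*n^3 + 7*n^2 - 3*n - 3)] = 2*(33*n^4 - 10*n^3 - 31*n^2 + 2*n + 3)/(64*n^6 + 112*n^5 + n^4 - 90*n^3 - 33*n^2 + 18*n + 9)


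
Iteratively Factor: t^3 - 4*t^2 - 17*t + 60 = (t - 3)*(t^2 - t - 20) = (t - 3)*(t + 4)*(t - 5)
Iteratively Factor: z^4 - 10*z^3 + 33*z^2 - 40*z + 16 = (z - 4)*(z^3 - 6*z^2 + 9*z - 4) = (z - 4)*(z - 1)*(z^2 - 5*z + 4) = (z - 4)^2*(z - 1)*(z - 1)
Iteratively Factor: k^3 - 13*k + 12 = (k - 3)*(k^2 + 3*k - 4) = (k - 3)*(k + 4)*(k - 1)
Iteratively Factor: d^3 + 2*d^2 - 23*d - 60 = (d + 3)*(d^2 - d - 20) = (d + 3)*(d + 4)*(d - 5)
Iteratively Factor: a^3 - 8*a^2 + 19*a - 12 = (a - 3)*(a^2 - 5*a + 4) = (a - 4)*(a - 3)*(a - 1)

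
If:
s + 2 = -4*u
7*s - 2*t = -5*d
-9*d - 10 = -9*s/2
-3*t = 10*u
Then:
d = -230/423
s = 160/141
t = 1105/423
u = -221/282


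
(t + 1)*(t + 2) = t^2 + 3*t + 2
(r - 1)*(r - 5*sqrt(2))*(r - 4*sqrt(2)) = r^3 - 9*sqrt(2)*r^2 - r^2 + 9*sqrt(2)*r + 40*r - 40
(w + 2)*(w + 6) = w^2 + 8*w + 12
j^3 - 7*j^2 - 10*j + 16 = (j - 8)*(j - 1)*(j + 2)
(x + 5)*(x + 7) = x^2 + 12*x + 35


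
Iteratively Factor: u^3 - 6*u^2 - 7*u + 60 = (u - 4)*(u^2 - 2*u - 15) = (u - 5)*(u - 4)*(u + 3)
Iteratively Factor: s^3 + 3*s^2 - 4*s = (s + 4)*(s^2 - s) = (s - 1)*(s + 4)*(s)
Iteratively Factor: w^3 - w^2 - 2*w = (w)*(w^2 - w - 2) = w*(w - 2)*(w + 1)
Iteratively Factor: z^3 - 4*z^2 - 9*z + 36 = (z - 3)*(z^2 - z - 12) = (z - 4)*(z - 3)*(z + 3)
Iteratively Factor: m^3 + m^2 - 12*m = (m + 4)*(m^2 - 3*m) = m*(m + 4)*(m - 3)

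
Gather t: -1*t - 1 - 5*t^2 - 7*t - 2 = -5*t^2 - 8*t - 3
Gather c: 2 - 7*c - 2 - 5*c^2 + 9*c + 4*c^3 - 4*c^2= 4*c^3 - 9*c^2 + 2*c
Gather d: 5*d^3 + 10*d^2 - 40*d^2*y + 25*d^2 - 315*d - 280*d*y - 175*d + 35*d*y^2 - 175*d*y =5*d^3 + d^2*(35 - 40*y) + d*(35*y^2 - 455*y - 490)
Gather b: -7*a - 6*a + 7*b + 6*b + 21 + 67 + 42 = -13*a + 13*b + 130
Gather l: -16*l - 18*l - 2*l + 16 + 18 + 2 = 36 - 36*l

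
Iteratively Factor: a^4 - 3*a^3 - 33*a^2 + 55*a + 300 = (a + 3)*(a^3 - 6*a^2 - 15*a + 100) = (a - 5)*(a + 3)*(a^2 - a - 20) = (a - 5)*(a + 3)*(a + 4)*(a - 5)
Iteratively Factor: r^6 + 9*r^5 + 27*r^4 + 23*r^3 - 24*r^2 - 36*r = (r + 3)*(r^5 + 6*r^4 + 9*r^3 - 4*r^2 - 12*r) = (r + 2)*(r + 3)*(r^4 + 4*r^3 + r^2 - 6*r) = r*(r + 2)*(r + 3)*(r^3 + 4*r^2 + r - 6) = r*(r + 2)^2*(r + 3)*(r^2 + 2*r - 3) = r*(r + 2)^2*(r + 3)^2*(r - 1)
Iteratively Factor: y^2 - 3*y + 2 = (y - 1)*(y - 2)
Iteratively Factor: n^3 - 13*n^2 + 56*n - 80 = (n - 4)*(n^2 - 9*n + 20) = (n - 5)*(n - 4)*(n - 4)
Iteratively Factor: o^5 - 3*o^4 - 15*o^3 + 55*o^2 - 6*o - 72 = (o - 3)*(o^4 - 15*o^2 + 10*o + 24) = (o - 3)*(o - 2)*(o^3 + 2*o^2 - 11*o - 12) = (o - 3)*(o - 2)*(o + 4)*(o^2 - 2*o - 3) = (o - 3)^2*(o - 2)*(o + 4)*(o + 1)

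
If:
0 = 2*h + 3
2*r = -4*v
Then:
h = -3/2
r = -2*v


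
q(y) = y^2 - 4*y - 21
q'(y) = 2*y - 4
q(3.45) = -22.90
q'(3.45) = 2.90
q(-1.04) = -15.76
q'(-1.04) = -6.08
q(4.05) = -20.80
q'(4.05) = 4.10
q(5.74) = -11.01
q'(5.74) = 7.48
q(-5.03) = 24.42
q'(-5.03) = -14.06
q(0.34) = -22.24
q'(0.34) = -3.32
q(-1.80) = -10.56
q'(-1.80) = -7.60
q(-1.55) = -12.40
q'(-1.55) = -7.10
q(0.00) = -21.00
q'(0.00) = -4.00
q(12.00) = 75.00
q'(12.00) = 20.00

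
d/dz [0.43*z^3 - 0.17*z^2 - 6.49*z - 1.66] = 1.29*z^2 - 0.34*z - 6.49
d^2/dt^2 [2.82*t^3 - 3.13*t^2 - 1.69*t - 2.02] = 16.92*t - 6.26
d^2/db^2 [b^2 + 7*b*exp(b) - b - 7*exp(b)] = 7*b*exp(b) + 7*exp(b) + 2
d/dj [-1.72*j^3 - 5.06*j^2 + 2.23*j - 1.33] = -5.16*j^2 - 10.12*j + 2.23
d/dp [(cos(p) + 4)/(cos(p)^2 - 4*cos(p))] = (sin(p) - 16*sin(p)/cos(p)^2 + 8*tan(p))/(cos(p) - 4)^2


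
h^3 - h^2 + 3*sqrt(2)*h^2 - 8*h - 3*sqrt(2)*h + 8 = (h - 1)*(h - sqrt(2))*(h + 4*sqrt(2))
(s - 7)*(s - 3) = s^2 - 10*s + 21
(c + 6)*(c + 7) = c^2 + 13*c + 42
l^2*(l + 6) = l^3 + 6*l^2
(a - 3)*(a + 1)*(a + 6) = a^3 + 4*a^2 - 15*a - 18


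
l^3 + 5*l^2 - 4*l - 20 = (l - 2)*(l + 2)*(l + 5)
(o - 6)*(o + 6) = o^2 - 36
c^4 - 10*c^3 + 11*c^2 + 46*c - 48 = (c - 8)*(c - 3)*(c - 1)*(c + 2)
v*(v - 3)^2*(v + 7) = v^4 + v^3 - 33*v^2 + 63*v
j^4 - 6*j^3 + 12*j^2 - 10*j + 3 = (j - 3)*(j - 1)^3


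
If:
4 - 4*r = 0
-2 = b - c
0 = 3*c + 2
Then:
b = -8/3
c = -2/3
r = 1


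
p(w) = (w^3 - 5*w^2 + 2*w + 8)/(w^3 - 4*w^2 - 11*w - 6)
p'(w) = (-3*w^2 + 8*w + 11)*(w^3 - 5*w^2 + 2*w + 8)/(w^3 - 4*w^2 - 11*w - 6)^2 + (3*w^2 - 10*w + 2)/(w^3 - 4*w^2 - 11*w - 6) = (w^2 - 28*w + 76)/(w^4 - 10*w^3 + 13*w^2 + 60*w + 36)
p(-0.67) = -5.66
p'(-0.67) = 19.65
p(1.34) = -0.16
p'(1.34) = 0.34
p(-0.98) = -106.31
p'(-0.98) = 5357.12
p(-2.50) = 2.29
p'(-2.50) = 0.94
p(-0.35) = -2.48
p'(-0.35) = 5.04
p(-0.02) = -1.38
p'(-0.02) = 2.20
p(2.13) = 0.02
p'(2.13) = 0.14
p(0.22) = -0.95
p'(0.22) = 1.41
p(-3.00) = 1.94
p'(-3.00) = 0.52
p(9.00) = 1.17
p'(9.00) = -0.11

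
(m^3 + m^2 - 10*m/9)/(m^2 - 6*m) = (m^2 + m - 10/9)/(m - 6)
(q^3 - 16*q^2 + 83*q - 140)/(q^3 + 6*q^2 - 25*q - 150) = (q^2 - 11*q + 28)/(q^2 + 11*q + 30)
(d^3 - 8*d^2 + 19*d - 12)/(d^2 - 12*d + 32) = (d^2 - 4*d + 3)/(d - 8)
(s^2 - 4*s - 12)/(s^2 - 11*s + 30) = (s + 2)/(s - 5)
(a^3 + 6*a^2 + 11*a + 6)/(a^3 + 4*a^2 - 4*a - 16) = (a^2 + 4*a + 3)/(a^2 + 2*a - 8)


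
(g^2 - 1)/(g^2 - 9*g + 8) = (g + 1)/(g - 8)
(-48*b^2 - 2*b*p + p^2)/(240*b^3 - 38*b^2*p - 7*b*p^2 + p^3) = 1/(-5*b + p)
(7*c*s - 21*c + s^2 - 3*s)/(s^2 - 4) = (7*c*s - 21*c + s^2 - 3*s)/(s^2 - 4)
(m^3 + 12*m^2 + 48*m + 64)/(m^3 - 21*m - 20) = (m^2 + 8*m + 16)/(m^2 - 4*m - 5)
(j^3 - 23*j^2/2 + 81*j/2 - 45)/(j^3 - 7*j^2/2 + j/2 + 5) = (j^2 - 9*j + 18)/(j^2 - j - 2)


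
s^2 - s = s*(s - 1)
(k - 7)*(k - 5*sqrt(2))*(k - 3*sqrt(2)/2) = k^3 - 13*sqrt(2)*k^2/2 - 7*k^2 + 15*k + 91*sqrt(2)*k/2 - 105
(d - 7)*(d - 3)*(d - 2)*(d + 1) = d^4 - 11*d^3 + 29*d^2 - d - 42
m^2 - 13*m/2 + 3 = (m - 6)*(m - 1/2)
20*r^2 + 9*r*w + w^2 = (4*r + w)*(5*r + w)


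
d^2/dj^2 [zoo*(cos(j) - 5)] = zoo*cos(j)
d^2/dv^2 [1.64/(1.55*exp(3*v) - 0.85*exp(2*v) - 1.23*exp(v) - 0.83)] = ((-22.878*exp(2*v) + 5.576*exp(v) + 2.0172)*(-1.55*exp(3*v) + 0.85*exp(2*v) + 1.23*exp(v) + 0.83) - 1.64*(-9.3*exp(2*v) + 3.4*exp(v) + 2.46)*(-4.65*exp(2*v) + 1.7*exp(v) + 1.23)*exp(v))*exp(v)/(-1.55*exp(3*v) + 0.85*exp(2*v) + 1.23*exp(v) + 0.83)^3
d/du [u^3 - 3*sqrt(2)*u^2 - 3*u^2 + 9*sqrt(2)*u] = 3*u^2 - 6*sqrt(2)*u - 6*u + 9*sqrt(2)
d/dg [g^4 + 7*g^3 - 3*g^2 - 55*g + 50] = 4*g^3 + 21*g^2 - 6*g - 55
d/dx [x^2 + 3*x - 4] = 2*x + 3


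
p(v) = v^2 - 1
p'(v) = 2*v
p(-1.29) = 0.66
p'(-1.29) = -2.58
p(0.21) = -0.96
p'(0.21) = 0.42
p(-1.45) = 1.10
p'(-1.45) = -2.90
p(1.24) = 0.54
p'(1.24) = 2.48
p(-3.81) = 13.52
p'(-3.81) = -7.62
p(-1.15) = 0.32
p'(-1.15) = -2.30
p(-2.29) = 4.24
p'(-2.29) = -4.58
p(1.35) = 0.82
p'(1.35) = 2.70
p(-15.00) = 224.00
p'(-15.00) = -30.00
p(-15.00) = 224.00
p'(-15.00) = -30.00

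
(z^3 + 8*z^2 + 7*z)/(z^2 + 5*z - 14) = z*(z + 1)/(z - 2)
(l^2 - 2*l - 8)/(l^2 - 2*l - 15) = (-l^2 + 2*l + 8)/(-l^2 + 2*l + 15)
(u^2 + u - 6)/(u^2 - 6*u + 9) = (u^2 + u - 6)/(u^2 - 6*u + 9)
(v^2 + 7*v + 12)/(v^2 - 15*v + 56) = (v^2 + 7*v + 12)/(v^2 - 15*v + 56)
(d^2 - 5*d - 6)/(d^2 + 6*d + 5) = (d - 6)/(d + 5)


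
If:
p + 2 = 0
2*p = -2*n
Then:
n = 2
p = -2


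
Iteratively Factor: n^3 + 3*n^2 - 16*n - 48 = (n + 4)*(n^2 - n - 12) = (n - 4)*(n + 4)*(n + 3)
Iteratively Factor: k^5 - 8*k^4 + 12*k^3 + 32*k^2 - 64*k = (k - 2)*(k^4 - 6*k^3 + 32*k) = (k - 2)*(k + 2)*(k^3 - 8*k^2 + 16*k) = (k - 4)*(k - 2)*(k + 2)*(k^2 - 4*k) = (k - 4)^2*(k - 2)*(k + 2)*(k)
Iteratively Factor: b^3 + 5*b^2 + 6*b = (b)*(b^2 + 5*b + 6) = b*(b + 3)*(b + 2)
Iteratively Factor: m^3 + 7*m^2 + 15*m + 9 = (m + 1)*(m^2 + 6*m + 9) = (m + 1)*(m + 3)*(m + 3)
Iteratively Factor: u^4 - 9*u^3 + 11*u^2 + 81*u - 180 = (u - 4)*(u^3 - 5*u^2 - 9*u + 45) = (u - 5)*(u - 4)*(u^2 - 9) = (u - 5)*(u - 4)*(u - 3)*(u + 3)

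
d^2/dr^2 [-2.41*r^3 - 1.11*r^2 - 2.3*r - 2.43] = -14.46*r - 2.22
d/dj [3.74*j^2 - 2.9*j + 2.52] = 7.48*j - 2.9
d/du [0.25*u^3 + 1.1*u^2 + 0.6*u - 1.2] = 0.75*u^2 + 2.2*u + 0.6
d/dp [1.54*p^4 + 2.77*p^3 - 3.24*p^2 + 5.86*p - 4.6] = 6.16*p^3 + 8.31*p^2 - 6.48*p + 5.86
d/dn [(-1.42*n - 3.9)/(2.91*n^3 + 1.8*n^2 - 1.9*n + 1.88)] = (8.2644*n^3 + 36.603*n^2 + 14.04*n - 10.0796)/(8.4681*n^6 + 10.476*n^5 - 7.818*n^4 + 4.1016*n^3 + 10.378*n^2 - 7.144*n + 3.5344)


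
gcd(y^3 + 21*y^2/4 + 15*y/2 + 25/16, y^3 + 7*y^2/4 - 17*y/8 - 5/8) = y^2 + 11*y/4 + 5/8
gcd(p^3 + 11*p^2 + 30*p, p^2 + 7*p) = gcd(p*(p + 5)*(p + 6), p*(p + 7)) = p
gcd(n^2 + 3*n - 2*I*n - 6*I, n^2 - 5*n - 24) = n + 3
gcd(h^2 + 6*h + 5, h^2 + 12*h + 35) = h + 5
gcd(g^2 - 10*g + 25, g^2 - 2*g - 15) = g - 5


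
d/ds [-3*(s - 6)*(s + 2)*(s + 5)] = -9*s^2 - 6*s + 96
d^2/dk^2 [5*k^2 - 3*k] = 10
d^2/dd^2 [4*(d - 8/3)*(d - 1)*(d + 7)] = 24*d + 80/3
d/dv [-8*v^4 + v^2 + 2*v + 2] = -32*v^3 + 2*v + 2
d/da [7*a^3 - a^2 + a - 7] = 21*a^2 - 2*a + 1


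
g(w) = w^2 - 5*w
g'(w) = 2*w - 5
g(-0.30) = 1.59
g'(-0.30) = -5.60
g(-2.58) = 19.56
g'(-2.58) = -10.16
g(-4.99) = 49.85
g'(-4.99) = -14.98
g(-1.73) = 11.64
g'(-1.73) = -8.46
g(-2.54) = 19.15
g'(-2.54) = -10.08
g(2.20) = -6.16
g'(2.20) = -0.60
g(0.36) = -1.67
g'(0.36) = -4.28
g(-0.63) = 3.55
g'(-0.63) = -6.26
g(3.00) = -6.00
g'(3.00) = 1.00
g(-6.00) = 66.00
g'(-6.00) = -17.00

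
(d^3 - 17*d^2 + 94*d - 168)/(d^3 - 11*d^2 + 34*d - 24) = (d - 7)/(d - 1)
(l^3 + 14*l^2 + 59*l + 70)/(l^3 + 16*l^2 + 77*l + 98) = (l + 5)/(l + 7)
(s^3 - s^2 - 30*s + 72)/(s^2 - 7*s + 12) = s + 6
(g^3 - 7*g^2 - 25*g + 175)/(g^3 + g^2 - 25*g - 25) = (g - 7)/(g + 1)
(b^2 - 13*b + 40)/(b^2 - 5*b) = (b - 8)/b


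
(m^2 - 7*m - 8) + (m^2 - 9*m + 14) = 2*m^2 - 16*m + 6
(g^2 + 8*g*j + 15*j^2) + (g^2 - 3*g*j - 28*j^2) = 2*g^2 + 5*g*j - 13*j^2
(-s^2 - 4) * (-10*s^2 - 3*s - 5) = 10*s^4 + 3*s^3 + 45*s^2 + 12*s + 20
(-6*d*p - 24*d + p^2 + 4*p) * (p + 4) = -6*d*p^2 - 48*d*p - 96*d + p^3 + 8*p^2 + 16*p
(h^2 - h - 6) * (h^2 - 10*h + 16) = h^4 - 11*h^3 + 20*h^2 + 44*h - 96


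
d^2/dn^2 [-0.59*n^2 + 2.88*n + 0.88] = -1.18000000000000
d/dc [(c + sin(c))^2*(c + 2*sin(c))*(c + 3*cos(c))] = (c + sin(c))*(-(c + sin(c))*(c + 2*sin(c))*(3*sin(c) - 1) + (c + sin(c))*(c + 3*cos(c))*(2*cos(c) + 1) + 2*(c + 2*sin(c))*(c + 3*cos(c))*(cos(c) + 1))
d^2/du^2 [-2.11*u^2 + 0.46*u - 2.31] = -4.22000000000000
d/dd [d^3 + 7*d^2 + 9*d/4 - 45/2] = 3*d^2 + 14*d + 9/4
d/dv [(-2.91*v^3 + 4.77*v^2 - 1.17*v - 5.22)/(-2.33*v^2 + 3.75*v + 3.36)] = (6.7803*v^4 - 21.825*v^3 - 14.1714*v^2 + 7.7292*v + 15.6438)/(5.4289*v^4 - 17.475*v^3 - 1.5951*v^2 + 25.2*v + 11.2896)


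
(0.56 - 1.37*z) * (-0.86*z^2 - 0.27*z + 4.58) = 1.1782*z^3 - 0.1117*z^2 - 6.4258*z + 2.5648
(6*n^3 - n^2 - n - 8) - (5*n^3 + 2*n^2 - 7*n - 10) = n^3 - 3*n^2 + 6*n + 2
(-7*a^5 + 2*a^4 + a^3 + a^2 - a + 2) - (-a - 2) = -7*a^5 + 2*a^4 + a^3 + a^2 + 4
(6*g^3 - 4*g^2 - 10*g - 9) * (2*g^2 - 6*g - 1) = 12*g^5 - 44*g^4 - 2*g^3 + 46*g^2 + 64*g + 9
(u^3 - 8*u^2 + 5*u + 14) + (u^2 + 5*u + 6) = u^3 - 7*u^2 + 10*u + 20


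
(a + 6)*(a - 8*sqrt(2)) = a^2 - 8*sqrt(2)*a + 6*a - 48*sqrt(2)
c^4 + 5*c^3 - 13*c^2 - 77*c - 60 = (c - 4)*(c + 1)*(c + 3)*(c + 5)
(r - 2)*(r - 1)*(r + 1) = r^3 - 2*r^2 - r + 2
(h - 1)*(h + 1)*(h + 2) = h^3 + 2*h^2 - h - 2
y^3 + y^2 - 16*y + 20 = (y - 2)^2*(y + 5)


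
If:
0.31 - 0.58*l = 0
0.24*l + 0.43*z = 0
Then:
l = 0.53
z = -0.30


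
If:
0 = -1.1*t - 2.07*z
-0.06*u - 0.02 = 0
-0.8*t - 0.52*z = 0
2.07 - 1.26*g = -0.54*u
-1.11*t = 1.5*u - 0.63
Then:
No Solution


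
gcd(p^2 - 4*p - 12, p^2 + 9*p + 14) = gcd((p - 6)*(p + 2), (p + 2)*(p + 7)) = p + 2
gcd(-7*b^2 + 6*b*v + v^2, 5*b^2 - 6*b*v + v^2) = -b + v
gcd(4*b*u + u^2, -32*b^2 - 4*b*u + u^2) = 4*b + u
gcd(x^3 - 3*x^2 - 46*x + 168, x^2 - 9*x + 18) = x - 6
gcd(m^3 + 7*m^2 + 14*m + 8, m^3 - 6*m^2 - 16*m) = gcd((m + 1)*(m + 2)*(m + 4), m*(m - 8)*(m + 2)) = m + 2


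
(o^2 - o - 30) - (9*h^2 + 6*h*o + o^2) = -9*h^2 - 6*h*o - o - 30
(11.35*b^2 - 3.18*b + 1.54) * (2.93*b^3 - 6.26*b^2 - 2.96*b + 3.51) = 33.2555*b^5 - 80.3684*b^4 - 9.177*b^3 + 39.6109*b^2 - 15.7202*b + 5.4054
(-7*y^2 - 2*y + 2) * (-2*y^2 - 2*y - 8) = 14*y^4 + 18*y^3 + 56*y^2 + 12*y - 16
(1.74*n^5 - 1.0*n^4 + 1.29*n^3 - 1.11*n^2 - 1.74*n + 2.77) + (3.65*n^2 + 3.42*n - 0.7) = 1.74*n^5 - 1.0*n^4 + 1.29*n^3 + 2.54*n^2 + 1.68*n + 2.07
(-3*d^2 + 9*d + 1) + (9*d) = -3*d^2 + 18*d + 1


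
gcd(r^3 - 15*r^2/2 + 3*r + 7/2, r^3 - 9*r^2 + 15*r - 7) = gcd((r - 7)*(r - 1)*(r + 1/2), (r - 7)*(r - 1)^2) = r^2 - 8*r + 7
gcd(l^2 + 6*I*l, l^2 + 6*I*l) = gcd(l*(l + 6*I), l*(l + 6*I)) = l^2 + 6*I*l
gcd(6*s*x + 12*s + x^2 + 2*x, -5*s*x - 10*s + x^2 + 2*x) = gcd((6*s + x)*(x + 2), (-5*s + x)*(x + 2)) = x + 2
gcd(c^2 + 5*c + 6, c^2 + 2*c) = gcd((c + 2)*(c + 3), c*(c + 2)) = c + 2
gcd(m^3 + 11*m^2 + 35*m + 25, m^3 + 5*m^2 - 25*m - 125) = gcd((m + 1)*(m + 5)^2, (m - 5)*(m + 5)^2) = m^2 + 10*m + 25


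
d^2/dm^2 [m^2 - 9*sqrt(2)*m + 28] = 2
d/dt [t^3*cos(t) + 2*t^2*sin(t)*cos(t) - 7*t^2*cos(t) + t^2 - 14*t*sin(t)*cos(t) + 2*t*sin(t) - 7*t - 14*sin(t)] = -t^3*sin(t) + 7*t^2*sin(t) + 3*t^2*cos(t) + 2*t^2*cos(2*t) + 2*t*sin(2*t) - 12*t*cos(t) - 14*t*cos(2*t) + 2*t + 2*sin(t) - 7*sin(2*t) - 14*cos(t) - 7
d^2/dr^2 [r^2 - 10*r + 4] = 2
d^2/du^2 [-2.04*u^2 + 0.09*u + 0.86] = -4.08000000000000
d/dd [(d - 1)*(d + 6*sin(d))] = d + (d - 1)*(6*cos(d) + 1) + 6*sin(d)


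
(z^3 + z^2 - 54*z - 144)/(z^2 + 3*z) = z - 2 - 48/z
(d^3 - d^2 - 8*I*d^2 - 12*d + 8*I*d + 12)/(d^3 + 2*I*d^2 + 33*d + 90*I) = (d^2 - d*(1 + 2*I) + 2*I)/(d^2 + 8*I*d - 15)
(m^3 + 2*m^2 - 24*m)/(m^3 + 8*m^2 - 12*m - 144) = m/(m + 6)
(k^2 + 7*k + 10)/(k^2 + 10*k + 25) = (k + 2)/(k + 5)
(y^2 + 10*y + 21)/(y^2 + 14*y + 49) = (y + 3)/(y + 7)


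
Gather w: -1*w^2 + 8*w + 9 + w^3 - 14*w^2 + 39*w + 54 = w^3 - 15*w^2 + 47*w + 63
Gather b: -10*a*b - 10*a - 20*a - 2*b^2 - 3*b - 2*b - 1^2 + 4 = -30*a - 2*b^2 + b*(-10*a - 5) + 3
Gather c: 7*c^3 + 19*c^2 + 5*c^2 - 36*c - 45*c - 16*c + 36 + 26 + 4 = 7*c^3 + 24*c^2 - 97*c + 66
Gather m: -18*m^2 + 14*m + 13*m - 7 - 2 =-18*m^2 + 27*m - 9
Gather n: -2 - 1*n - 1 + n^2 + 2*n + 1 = n^2 + n - 2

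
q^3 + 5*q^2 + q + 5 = (q + 5)*(q - I)*(q + I)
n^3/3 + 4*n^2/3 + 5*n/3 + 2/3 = (n/3 + 1/3)*(n + 1)*(n + 2)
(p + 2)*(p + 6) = p^2 + 8*p + 12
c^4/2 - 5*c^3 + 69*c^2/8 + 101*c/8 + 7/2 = (c/2 + 1/4)*(c - 7)*(c - 4)*(c + 1/2)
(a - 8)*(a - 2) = a^2 - 10*a + 16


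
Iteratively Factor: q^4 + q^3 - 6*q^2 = (q)*(q^3 + q^2 - 6*q) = q^2*(q^2 + q - 6) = q^2*(q + 3)*(q - 2)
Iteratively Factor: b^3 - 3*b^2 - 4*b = (b + 1)*(b^2 - 4*b) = (b - 4)*(b + 1)*(b)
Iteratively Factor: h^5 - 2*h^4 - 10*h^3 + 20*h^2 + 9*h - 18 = (h - 1)*(h^4 - h^3 - 11*h^2 + 9*h + 18) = (h - 1)*(h + 1)*(h^3 - 2*h^2 - 9*h + 18) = (h - 1)*(h + 1)*(h + 3)*(h^2 - 5*h + 6) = (h - 3)*(h - 1)*(h + 1)*(h + 3)*(h - 2)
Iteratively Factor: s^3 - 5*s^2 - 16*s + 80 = (s - 4)*(s^2 - s - 20) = (s - 5)*(s - 4)*(s + 4)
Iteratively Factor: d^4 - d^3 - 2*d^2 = (d + 1)*(d^3 - 2*d^2) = d*(d + 1)*(d^2 - 2*d) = d^2*(d + 1)*(d - 2)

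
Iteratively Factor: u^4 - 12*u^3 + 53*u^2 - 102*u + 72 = (u - 2)*(u^3 - 10*u^2 + 33*u - 36) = (u - 4)*(u - 2)*(u^2 - 6*u + 9) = (u - 4)*(u - 3)*(u - 2)*(u - 3)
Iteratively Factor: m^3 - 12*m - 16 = (m + 2)*(m^2 - 2*m - 8) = (m + 2)^2*(m - 4)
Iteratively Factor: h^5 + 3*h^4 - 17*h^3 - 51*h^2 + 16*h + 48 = (h + 1)*(h^4 + 2*h^3 - 19*h^2 - 32*h + 48) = (h - 4)*(h + 1)*(h^3 + 6*h^2 + 5*h - 12) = (h - 4)*(h - 1)*(h + 1)*(h^2 + 7*h + 12) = (h - 4)*(h - 1)*(h + 1)*(h + 3)*(h + 4)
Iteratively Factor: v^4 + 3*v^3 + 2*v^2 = (v + 2)*(v^3 + v^2) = v*(v + 2)*(v^2 + v) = v*(v + 1)*(v + 2)*(v)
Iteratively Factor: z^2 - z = (z)*(z - 1)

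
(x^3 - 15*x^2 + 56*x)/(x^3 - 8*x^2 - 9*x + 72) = x*(x - 7)/(x^2 - 9)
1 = 1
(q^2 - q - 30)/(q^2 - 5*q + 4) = (q^2 - q - 30)/(q^2 - 5*q + 4)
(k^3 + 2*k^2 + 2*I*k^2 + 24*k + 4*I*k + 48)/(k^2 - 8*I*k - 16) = (k^2 + k*(2 + 6*I) + 12*I)/(k - 4*I)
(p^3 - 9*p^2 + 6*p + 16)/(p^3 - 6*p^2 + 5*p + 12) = (p^2 - 10*p + 16)/(p^2 - 7*p + 12)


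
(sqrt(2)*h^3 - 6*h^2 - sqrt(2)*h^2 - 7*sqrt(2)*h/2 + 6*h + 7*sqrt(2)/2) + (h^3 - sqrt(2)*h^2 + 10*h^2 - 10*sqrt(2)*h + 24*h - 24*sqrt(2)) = h^3 + sqrt(2)*h^3 - 2*sqrt(2)*h^2 + 4*h^2 - 27*sqrt(2)*h/2 + 30*h - 41*sqrt(2)/2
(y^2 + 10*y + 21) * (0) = 0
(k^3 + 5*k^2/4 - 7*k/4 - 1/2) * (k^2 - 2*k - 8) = k^5 - 3*k^4/4 - 49*k^3/4 - 7*k^2 + 15*k + 4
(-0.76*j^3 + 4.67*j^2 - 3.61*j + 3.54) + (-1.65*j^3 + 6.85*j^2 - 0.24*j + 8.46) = -2.41*j^3 + 11.52*j^2 - 3.85*j + 12.0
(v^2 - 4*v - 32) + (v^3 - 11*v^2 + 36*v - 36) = v^3 - 10*v^2 + 32*v - 68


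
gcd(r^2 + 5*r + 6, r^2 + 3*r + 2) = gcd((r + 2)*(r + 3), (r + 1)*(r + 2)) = r + 2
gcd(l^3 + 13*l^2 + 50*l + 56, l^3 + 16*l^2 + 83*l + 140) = l^2 + 11*l + 28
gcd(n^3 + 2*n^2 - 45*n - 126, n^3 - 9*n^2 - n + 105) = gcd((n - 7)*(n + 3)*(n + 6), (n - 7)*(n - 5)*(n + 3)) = n^2 - 4*n - 21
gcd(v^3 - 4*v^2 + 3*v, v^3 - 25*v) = v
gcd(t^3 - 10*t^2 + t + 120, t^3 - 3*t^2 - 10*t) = t - 5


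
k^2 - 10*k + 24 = (k - 6)*(k - 4)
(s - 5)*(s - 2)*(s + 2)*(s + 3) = s^4 - 2*s^3 - 19*s^2 + 8*s + 60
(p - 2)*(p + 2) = p^2 - 4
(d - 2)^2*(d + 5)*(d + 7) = d^4 + 8*d^3 - 9*d^2 - 92*d + 140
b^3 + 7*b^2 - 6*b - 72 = (b - 3)*(b + 4)*(b + 6)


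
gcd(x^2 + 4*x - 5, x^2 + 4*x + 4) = 1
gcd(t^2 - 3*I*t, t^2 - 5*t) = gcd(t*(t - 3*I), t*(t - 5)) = t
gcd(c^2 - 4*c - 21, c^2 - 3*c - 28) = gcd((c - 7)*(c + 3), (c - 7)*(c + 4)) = c - 7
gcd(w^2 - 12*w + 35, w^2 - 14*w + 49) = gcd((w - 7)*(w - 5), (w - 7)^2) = w - 7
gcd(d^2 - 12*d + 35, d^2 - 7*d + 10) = d - 5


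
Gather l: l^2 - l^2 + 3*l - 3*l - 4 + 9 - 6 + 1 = 0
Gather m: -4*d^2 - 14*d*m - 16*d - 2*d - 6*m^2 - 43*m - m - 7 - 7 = -4*d^2 - 18*d - 6*m^2 + m*(-14*d - 44) - 14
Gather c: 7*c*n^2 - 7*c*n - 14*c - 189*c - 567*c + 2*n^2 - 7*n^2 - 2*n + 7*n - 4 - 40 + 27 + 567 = c*(7*n^2 - 7*n - 770) - 5*n^2 + 5*n + 550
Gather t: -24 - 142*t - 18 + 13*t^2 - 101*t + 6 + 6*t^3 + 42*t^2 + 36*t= 6*t^3 + 55*t^2 - 207*t - 36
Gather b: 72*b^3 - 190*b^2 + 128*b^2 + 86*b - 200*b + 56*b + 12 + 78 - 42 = 72*b^3 - 62*b^2 - 58*b + 48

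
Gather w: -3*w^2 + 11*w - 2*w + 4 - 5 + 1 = -3*w^2 + 9*w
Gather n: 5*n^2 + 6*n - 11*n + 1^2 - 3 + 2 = 5*n^2 - 5*n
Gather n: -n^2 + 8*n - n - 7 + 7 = -n^2 + 7*n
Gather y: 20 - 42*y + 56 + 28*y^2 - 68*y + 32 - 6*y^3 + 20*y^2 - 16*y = -6*y^3 + 48*y^2 - 126*y + 108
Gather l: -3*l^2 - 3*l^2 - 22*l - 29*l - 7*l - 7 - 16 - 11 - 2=-6*l^2 - 58*l - 36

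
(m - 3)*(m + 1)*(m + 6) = m^3 + 4*m^2 - 15*m - 18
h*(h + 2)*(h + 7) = h^3 + 9*h^2 + 14*h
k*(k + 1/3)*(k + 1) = k^3 + 4*k^2/3 + k/3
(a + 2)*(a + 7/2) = a^2 + 11*a/2 + 7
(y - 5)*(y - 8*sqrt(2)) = y^2 - 8*sqrt(2)*y - 5*y + 40*sqrt(2)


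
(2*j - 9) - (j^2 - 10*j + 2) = -j^2 + 12*j - 11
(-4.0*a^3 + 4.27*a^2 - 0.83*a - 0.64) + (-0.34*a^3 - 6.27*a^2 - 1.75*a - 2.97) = -4.34*a^3 - 2.0*a^2 - 2.58*a - 3.61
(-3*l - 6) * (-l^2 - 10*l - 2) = 3*l^3 + 36*l^2 + 66*l + 12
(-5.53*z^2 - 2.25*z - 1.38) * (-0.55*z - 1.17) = 3.0415*z^3 + 7.7076*z^2 + 3.3915*z + 1.6146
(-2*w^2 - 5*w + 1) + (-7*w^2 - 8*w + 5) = -9*w^2 - 13*w + 6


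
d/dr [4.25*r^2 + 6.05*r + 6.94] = 8.5*r + 6.05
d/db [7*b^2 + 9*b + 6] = 14*b + 9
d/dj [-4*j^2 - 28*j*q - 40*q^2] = -8*j - 28*q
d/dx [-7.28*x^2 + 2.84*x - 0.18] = 2.84 - 14.56*x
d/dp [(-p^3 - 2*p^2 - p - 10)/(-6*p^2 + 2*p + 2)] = (3*p^4 - 2*p^3 - 8*p^2 - 64*p + 9)/(2*(9*p^4 - 6*p^3 - 5*p^2 + 2*p + 1))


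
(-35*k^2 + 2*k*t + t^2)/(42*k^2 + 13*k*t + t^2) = (-5*k + t)/(6*k + t)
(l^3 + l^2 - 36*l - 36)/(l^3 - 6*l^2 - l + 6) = (l + 6)/(l - 1)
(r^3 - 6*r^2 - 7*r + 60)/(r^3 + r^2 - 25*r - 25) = (r^2 - r - 12)/(r^2 + 6*r + 5)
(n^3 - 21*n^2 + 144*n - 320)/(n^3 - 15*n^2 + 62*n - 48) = (n^2 - 13*n + 40)/(n^2 - 7*n + 6)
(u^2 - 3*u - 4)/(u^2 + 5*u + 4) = (u - 4)/(u + 4)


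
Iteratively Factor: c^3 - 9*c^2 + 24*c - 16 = (c - 4)*(c^2 - 5*c + 4) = (c - 4)^2*(c - 1)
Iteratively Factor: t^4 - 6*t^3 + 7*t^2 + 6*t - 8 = (t - 2)*(t^3 - 4*t^2 - t + 4) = (t - 2)*(t + 1)*(t^2 - 5*t + 4) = (t - 4)*(t - 2)*(t + 1)*(t - 1)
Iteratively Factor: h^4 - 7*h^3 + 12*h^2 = (h)*(h^3 - 7*h^2 + 12*h) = h*(h - 3)*(h^2 - 4*h) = h^2*(h - 3)*(h - 4)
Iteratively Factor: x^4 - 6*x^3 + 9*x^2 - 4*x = (x - 1)*(x^3 - 5*x^2 + 4*x) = x*(x - 1)*(x^2 - 5*x + 4) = x*(x - 1)^2*(x - 4)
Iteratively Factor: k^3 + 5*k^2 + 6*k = (k)*(k^2 + 5*k + 6) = k*(k + 3)*(k + 2)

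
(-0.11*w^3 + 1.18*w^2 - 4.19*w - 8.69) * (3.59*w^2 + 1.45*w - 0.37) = -0.3949*w^5 + 4.0767*w^4 - 13.2904*w^3 - 37.7092*w^2 - 11.0502*w + 3.2153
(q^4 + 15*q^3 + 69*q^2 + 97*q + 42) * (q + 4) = q^5 + 19*q^4 + 129*q^3 + 373*q^2 + 430*q + 168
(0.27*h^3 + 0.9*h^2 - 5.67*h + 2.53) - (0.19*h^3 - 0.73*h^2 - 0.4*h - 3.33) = 0.08*h^3 + 1.63*h^2 - 5.27*h + 5.86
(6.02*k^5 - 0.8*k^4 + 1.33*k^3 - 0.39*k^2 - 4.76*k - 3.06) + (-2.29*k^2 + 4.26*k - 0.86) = 6.02*k^5 - 0.8*k^4 + 1.33*k^3 - 2.68*k^2 - 0.5*k - 3.92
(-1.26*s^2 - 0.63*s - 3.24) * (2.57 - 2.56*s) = 3.2256*s^3 - 1.6254*s^2 + 6.6753*s - 8.3268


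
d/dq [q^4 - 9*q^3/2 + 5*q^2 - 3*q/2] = 4*q^3 - 27*q^2/2 + 10*q - 3/2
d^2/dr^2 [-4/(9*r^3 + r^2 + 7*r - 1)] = 8*((27*r + 1)*(9*r^3 + r^2 + 7*r - 1) - (27*r^2 + 2*r + 7)^2)/(9*r^3 + r^2 + 7*r - 1)^3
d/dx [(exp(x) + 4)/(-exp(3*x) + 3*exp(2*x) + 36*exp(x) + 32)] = (2*exp(x) - 7)*exp(x)/(exp(4*x) - 14*exp(3*x) + 33*exp(2*x) + 112*exp(x) + 64)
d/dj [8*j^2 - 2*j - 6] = 16*j - 2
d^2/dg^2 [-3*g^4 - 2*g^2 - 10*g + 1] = -36*g^2 - 4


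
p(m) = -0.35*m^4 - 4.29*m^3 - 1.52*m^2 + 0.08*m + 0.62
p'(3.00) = -162.67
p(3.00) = -157.00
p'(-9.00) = 5.57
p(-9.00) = 707.84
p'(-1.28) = -14.18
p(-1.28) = 6.08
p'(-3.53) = -87.98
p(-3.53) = 115.76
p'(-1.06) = -9.49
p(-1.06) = 3.49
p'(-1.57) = -21.45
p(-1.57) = 11.22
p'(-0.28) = -0.05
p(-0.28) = 0.57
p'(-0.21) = 0.16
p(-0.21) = 0.58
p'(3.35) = -207.17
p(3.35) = -221.53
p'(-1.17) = -11.74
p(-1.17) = 4.66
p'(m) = -1.4*m^3 - 12.87*m^2 - 3.04*m + 0.08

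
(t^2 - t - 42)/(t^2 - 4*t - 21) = (t + 6)/(t + 3)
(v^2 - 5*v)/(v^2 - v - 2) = v*(5 - v)/(-v^2 + v + 2)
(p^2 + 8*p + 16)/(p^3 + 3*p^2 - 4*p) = (p + 4)/(p*(p - 1))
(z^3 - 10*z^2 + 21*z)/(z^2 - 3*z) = z - 7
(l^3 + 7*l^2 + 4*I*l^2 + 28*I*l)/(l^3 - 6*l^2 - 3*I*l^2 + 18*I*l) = (l^2 + l*(7 + 4*I) + 28*I)/(l^2 - 3*l*(2 + I) + 18*I)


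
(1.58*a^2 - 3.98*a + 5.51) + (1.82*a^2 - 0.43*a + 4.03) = 3.4*a^2 - 4.41*a + 9.54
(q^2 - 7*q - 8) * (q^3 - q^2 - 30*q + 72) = q^5 - 8*q^4 - 31*q^3 + 290*q^2 - 264*q - 576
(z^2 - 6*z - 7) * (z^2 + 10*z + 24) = z^4 + 4*z^3 - 43*z^2 - 214*z - 168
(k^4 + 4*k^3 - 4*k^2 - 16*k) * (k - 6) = k^5 - 2*k^4 - 28*k^3 + 8*k^2 + 96*k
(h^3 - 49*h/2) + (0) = h^3 - 49*h/2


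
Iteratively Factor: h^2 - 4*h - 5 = (h - 5)*(h + 1)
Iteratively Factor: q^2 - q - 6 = (q - 3)*(q + 2)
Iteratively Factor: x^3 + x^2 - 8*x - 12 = (x + 2)*(x^2 - x - 6) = (x + 2)^2*(x - 3)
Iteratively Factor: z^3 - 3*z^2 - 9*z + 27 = (z + 3)*(z^2 - 6*z + 9) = (z - 3)*(z + 3)*(z - 3)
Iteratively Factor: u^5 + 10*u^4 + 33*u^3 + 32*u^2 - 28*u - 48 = (u + 3)*(u^4 + 7*u^3 + 12*u^2 - 4*u - 16) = (u + 2)*(u + 3)*(u^3 + 5*u^2 + 2*u - 8) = (u + 2)^2*(u + 3)*(u^2 + 3*u - 4) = (u + 2)^2*(u + 3)*(u + 4)*(u - 1)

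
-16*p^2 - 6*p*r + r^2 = (-8*p + r)*(2*p + r)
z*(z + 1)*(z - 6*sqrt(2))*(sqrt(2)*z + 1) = sqrt(2)*z^4 - 11*z^3 + sqrt(2)*z^3 - 11*z^2 - 6*sqrt(2)*z^2 - 6*sqrt(2)*z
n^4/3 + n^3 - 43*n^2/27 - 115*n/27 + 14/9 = (n/3 + 1)*(n - 2)*(n - 1/3)*(n + 7/3)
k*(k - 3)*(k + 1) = k^3 - 2*k^2 - 3*k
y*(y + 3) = y^2 + 3*y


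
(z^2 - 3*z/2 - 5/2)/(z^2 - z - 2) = (z - 5/2)/(z - 2)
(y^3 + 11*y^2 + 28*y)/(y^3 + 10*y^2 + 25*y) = (y^2 + 11*y + 28)/(y^2 + 10*y + 25)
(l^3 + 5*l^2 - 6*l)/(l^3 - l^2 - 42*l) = (l - 1)/(l - 7)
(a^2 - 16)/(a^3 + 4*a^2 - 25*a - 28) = (a + 4)/(a^2 + 8*a + 7)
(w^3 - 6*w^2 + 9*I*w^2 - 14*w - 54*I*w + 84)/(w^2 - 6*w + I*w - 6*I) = (w^2 + 9*I*w - 14)/(w + I)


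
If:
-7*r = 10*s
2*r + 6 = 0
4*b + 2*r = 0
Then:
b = 3/2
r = -3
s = 21/10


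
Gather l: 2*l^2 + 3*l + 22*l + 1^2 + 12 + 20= 2*l^2 + 25*l + 33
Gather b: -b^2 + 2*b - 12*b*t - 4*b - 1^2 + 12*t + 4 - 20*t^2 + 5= -b^2 + b*(-12*t - 2) - 20*t^2 + 12*t + 8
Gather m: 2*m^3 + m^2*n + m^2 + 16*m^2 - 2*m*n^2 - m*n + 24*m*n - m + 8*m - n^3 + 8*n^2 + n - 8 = 2*m^3 + m^2*(n + 17) + m*(-2*n^2 + 23*n + 7) - n^3 + 8*n^2 + n - 8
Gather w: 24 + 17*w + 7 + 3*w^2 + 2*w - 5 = 3*w^2 + 19*w + 26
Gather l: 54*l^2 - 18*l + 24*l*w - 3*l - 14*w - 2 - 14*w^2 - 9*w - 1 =54*l^2 + l*(24*w - 21) - 14*w^2 - 23*w - 3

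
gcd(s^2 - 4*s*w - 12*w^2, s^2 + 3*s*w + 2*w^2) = s + 2*w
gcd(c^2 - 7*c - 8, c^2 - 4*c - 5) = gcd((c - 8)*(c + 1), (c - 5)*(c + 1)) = c + 1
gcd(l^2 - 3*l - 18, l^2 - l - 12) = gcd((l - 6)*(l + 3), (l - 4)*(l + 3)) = l + 3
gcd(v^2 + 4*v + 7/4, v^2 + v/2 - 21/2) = v + 7/2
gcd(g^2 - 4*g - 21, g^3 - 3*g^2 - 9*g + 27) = g + 3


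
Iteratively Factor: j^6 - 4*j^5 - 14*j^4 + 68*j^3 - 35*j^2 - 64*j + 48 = (j - 3)*(j^5 - j^4 - 17*j^3 + 17*j^2 + 16*j - 16) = (j - 3)*(j + 1)*(j^4 - 2*j^3 - 15*j^2 + 32*j - 16) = (j - 4)*(j - 3)*(j + 1)*(j^3 + 2*j^2 - 7*j + 4) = (j - 4)*(j - 3)*(j - 1)*(j + 1)*(j^2 + 3*j - 4) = (j - 4)*(j - 3)*(j - 1)^2*(j + 1)*(j + 4)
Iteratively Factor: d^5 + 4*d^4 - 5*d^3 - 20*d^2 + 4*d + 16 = (d + 1)*(d^4 + 3*d^3 - 8*d^2 - 12*d + 16) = (d - 2)*(d + 1)*(d^3 + 5*d^2 + 2*d - 8) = (d - 2)*(d - 1)*(d + 1)*(d^2 + 6*d + 8) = (d - 2)*(d - 1)*(d + 1)*(d + 2)*(d + 4)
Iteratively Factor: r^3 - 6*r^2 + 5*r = (r)*(r^2 - 6*r + 5) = r*(r - 5)*(r - 1)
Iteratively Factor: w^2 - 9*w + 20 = (w - 5)*(w - 4)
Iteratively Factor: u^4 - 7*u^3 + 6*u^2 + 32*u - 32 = (u - 4)*(u^3 - 3*u^2 - 6*u + 8) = (u - 4)*(u + 2)*(u^2 - 5*u + 4) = (u - 4)*(u - 1)*(u + 2)*(u - 4)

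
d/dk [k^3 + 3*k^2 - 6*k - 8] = 3*k^2 + 6*k - 6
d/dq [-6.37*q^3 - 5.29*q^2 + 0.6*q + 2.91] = -19.11*q^2 - 10.58*q + 0.6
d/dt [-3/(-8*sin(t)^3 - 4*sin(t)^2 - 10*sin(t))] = 3*(-4*sin(t) + 6*cos(2*t) - 11)*cos(t)/(2*(4*sin(t)^2 + 2*sin(t) + 5)^2*sin(t)^2)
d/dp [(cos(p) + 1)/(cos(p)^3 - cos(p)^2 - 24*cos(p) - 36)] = 2*(-sin(p)^2*cos(p) - sin(p)^2 + 7)*sin(p)/(-cos(p)^3 + cos(p)^2 + 24*cos(p) + 36)^2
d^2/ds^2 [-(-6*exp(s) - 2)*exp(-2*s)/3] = 2*(3*exp(s) + 4)*exp(-2*s)/3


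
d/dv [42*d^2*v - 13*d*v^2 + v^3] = 42*d^2 - 26*d*v + 3*v^2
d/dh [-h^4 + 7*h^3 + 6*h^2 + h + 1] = -4*h^3 + 21*h^2 + 12*h + 1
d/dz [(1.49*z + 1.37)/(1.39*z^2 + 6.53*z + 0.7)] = (2.0711*z^2 + 9.7297*z - (1.49*z + 1.37)*(2.78*z + 6.53) + 1.043)/(1.39*z^2 + 6.53*z + 0.7)^2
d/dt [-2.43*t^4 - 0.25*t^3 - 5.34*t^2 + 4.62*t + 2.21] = -9.72*t^3 - 0.75*t^2 - 10.68*t + 4.62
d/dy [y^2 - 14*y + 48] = 2*y - 14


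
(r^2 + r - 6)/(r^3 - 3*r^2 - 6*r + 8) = (r^2 + r - 6)/(r^3 - 3*r^2 - 6*r + 8)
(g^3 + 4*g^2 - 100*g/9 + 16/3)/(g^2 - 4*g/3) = g + 16/3 - 4/g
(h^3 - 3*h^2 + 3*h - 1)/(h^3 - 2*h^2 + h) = (h - 1)/h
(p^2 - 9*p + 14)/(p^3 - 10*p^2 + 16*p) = (p - 7)/(p*(p - 8))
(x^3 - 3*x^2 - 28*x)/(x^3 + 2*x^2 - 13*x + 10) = x*(x^2 - 3*x - 28)/(x^3 + 2*x^2 - 13*x + 10)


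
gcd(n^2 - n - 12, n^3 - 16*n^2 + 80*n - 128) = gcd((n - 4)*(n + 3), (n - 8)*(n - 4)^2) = n - 4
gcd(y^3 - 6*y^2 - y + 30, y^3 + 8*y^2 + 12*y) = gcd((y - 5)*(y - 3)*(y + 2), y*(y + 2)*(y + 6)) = y + 2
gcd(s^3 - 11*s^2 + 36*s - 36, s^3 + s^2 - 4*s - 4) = s - 2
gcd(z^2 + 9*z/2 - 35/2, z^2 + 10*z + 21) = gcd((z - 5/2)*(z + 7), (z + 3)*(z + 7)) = z + 7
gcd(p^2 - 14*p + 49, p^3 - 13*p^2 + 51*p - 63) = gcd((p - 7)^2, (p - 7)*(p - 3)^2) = p - 7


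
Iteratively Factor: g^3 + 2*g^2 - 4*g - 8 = (g - 2)*(g^2 + 4*g + 4) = (g - 2)*(g + 2)*(g + 2)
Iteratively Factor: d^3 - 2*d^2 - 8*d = (d + 2)*(d^2 - 4*d) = (d - 4)*(d + 2)*(d)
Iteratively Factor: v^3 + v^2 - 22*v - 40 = (v + 2)*(v^2 - v - 20) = (v + 2)*(v + 4)*(v - 5)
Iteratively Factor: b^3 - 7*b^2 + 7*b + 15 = (b + 1)*(b^2 - 8*b + 15) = (b - 3)*(b + 1)*(b - 5)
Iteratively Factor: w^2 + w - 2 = (w - 1)*(w + 2)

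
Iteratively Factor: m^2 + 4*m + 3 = (m + 1)*(m + 3)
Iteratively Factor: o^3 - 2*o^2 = (o)*(o^2 - 2*o) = o*(o - 2)*(o)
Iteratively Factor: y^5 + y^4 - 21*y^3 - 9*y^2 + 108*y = (y + 4)*(y^4 - 3*y^3 - 9*y^2 + 27*y) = y*(y + 4)*(y^3 - 3*y^2 - 9*y + 27) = y*(y - 3)*(y + 4)*(y^2 - 9) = y*(y - 3)*(y + 3)*(y + 4)*(y - 3)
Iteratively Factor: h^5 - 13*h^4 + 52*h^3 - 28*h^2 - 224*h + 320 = (h - 2)*(h^4 - 11*h^3 + 30*h^2 + 32*h - 160) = (h - 5)*(h - 2)*(h^3 - 6*h^2 + 32) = (h - 5)*(h - 2)*(h + 2)*(h^2 - 8*h + 16) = (h - 5)*(h - 4)*(h - 2)*(h + 2)*(h - 4)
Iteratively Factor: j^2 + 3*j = (j)*(j + 3)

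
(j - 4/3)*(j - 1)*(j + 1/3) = j^3 - 2*j^2 + 5*j/9 + 4/9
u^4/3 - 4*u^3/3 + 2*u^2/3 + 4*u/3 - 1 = (u/3 + 1/3)*(u - 3)*(u - 1)^2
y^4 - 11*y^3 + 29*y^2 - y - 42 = (y - 7)*(y - 3)*(y - 2)*(y + 1)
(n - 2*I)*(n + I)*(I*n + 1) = I*n^3 + 2*n^2 + I*n + 2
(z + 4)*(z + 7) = z^2 + 11*z + 28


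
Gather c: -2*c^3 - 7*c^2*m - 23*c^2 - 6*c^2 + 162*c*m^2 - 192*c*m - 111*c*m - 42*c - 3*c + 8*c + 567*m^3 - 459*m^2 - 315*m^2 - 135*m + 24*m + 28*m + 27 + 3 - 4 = -2*c^3 + c^2*(-7*m - 29) + c*(162*m^2 - 303*m - 37) + 567*m^3 - 774*m^2 - 83*m + 26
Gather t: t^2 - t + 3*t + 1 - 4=t^2 + 2*t - 3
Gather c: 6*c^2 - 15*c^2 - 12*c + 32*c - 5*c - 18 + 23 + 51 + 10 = -9*c^2 + 15*c + 66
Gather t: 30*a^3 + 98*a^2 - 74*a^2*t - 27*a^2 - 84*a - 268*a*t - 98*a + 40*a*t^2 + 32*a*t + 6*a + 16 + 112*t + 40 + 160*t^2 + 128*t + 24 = 30*a^3 + 71*a^2 - 176*a + t^2*(40*a + 160) + t*(-74*a^2 - 236*a + 240) + 80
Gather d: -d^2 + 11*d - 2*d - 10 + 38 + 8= -d^2 + 9*d + 36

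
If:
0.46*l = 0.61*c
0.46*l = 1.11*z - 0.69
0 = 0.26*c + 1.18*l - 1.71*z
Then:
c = 1.20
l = 1.59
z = 1.28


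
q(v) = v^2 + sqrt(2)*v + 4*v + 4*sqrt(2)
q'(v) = 2*v + sqrt(2) + 4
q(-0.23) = 4.46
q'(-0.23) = 4.95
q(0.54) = 8.87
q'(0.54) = 6.49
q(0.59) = 9.20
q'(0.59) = 6.59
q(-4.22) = 0.62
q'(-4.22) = -3.03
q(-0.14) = 4.92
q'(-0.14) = 5.13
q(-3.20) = -1.43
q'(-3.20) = -0.99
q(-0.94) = 1.45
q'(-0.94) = 3.53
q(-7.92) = 25.50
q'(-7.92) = -10.43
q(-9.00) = 37.93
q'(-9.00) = -12.59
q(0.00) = 5.66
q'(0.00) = 5.41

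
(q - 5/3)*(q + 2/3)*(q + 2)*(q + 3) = q^4 + 4*q^3 - q^2/9 - 104*q/9 - 20/3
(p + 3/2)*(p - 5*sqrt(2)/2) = p^2 - 5*sqrt(2)*p/2 + 3*p/2 - 15*sqrt(2)/4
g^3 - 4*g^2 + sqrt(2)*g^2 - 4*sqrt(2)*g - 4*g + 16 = (g - 4)*(g - sqrt(2))*(g + 2*sqrt(2))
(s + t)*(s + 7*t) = s^2 + 8*s*t + 7*t^2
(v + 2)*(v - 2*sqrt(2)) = v^2 - 2*sqrt(2)*v + 2*v - 4*sqrt(2)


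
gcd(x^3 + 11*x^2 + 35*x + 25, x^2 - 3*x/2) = 1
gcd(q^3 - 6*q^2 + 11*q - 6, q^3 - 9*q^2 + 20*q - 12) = q^2 - 3*q + 2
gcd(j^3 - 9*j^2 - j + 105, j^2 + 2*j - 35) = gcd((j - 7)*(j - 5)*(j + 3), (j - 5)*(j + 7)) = j - 5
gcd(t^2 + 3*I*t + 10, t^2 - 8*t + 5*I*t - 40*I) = t + 5*I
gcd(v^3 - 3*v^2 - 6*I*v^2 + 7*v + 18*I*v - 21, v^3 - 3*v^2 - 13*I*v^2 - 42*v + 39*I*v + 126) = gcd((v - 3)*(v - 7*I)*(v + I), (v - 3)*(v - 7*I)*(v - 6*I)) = v^2 + v*(-3 - 7*I) + 21*I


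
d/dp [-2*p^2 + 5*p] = 5 - 4*p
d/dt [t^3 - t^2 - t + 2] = 3*t^2 - 2*t - 1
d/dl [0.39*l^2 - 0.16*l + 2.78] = 0.78*l - 0.16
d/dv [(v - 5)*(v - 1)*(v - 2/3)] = 3*v^2 - 40*v/3 + 9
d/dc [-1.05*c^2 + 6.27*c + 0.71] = 6.27 - 2.1*c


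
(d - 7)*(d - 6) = d^2 - 13*d + 42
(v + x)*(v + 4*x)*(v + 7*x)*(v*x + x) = v^4*x + 12*v^3*x^2 + v^3*x + 39*v^2*x^3 + 12*v^2*x^2 + 28*v*x^4 + 39*v*x^3 + 28*x^4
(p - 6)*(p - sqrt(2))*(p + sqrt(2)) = p^3 - 6*p^2 - 2*p + 12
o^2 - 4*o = o*(o - 4)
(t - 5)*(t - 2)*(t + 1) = t^3 - 6*t^2 + 3*t + 10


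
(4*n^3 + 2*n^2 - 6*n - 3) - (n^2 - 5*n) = 4*n^3 + n^2 - n - 3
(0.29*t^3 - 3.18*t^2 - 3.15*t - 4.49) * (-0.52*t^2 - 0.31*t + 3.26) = -0.1508*t^5 + 1.5637*t^4 + 3.5692*t^3 - 7.0555*t^2 - 8.8771*t - 14.6374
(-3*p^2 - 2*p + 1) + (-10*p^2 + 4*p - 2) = -13*p^2 + 2*p - 1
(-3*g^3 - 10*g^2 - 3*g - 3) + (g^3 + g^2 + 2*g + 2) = -2*g^3 - 9*g^2 - g - 1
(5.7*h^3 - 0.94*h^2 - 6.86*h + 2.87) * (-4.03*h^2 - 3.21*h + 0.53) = -22.971*h^5 - 14.5088*h^4 + 33.6842*h^3 + 9.9563*h^2 - 12.8485*h + 1.5211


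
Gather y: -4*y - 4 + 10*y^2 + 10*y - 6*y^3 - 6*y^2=-6*y^3 + 4*y^2 + 6*y - 4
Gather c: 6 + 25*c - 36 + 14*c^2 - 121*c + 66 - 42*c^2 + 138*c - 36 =-28*c^2 + 42*c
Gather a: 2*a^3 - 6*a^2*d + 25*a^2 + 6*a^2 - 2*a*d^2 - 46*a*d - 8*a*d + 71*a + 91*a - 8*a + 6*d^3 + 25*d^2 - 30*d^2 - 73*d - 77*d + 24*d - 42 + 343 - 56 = 2*a^3 + a^2*(31 - 6*d) + a*(-2*d^2 - 54*d + 154) + 6*d^3 - 5*d^2 - 126*d + 245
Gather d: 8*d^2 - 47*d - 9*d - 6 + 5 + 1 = 8*d^2 - 56*d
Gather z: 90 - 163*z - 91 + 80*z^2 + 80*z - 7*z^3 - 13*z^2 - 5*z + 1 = -7*z^3 + 67*z^2 - 88*z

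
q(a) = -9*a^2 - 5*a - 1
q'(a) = -18*a - 5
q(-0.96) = -4.49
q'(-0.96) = 12.28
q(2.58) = -73.81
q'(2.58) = -51.44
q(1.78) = -38.42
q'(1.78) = -37.04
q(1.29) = -22.43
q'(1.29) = -28.22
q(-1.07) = -5.95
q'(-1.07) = 14.26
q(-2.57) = -47.59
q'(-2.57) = 41.26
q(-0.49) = -0.71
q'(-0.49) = 3.82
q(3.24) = -111.68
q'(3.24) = -63.32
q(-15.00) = -1951.00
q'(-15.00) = 265.00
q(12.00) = -1357.00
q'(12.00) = -221.00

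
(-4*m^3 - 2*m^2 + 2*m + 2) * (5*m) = -20*m^4 - 10*m^3 + 10*m^2 + 10*m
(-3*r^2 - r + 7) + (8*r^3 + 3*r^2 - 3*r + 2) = 8*r^3 - 4*r + 9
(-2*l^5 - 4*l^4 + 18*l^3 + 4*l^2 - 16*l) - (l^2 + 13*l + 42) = -2*l^5 - 4*l^4 + 18*l^3 + 3*l^2 - 29*l - 42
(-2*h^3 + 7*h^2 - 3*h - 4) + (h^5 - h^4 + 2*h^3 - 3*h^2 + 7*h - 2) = h^5 - h^4 + 4*h^2 + 4*h - 6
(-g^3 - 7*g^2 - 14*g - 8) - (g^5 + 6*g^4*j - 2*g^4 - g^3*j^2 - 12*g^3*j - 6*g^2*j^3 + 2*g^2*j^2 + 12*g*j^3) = -g^5 - 6*g^4*j + 2*g^4 + g^3*j^2 + 12*g^3*j - g^3 + 6*g^2*j^3 - 2*g^2*j^2 - 7*g^2 - 12*g*j^3 - 14*g - 8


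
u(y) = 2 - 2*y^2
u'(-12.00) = 48.00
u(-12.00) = -286.00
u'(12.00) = -48.00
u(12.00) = -286.00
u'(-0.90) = 3.60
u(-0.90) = 0.38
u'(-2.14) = 8.56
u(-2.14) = -7.16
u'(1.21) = -4.84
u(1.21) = -0.93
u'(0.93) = -3.72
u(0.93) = 0.27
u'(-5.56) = 22.24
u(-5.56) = -59.83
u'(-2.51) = 10.04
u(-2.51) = -10.60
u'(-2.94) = 11.76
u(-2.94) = -15.29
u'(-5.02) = 20.08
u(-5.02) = -48.40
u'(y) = -4*y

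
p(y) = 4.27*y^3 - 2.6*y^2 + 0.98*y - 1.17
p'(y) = 12.81*y^2 - 5.2*y + 0.98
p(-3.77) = -270.62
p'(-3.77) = 202.65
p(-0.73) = -4.93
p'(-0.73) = 11.60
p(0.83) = 0.29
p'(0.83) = 5.49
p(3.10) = 104.09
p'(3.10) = 107.96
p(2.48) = 50.40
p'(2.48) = 66.87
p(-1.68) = -30.40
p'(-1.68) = 45.87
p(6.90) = 1284.54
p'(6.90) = 574.98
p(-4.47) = -438.87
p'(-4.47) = 280.18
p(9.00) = 2909.88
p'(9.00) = 991.79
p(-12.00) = -7765.89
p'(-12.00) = 1908.02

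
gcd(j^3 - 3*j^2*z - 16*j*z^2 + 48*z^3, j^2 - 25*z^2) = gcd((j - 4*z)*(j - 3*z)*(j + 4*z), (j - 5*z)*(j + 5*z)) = 1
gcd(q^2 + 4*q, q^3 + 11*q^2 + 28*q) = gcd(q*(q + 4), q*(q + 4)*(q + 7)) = q^2 + 4*q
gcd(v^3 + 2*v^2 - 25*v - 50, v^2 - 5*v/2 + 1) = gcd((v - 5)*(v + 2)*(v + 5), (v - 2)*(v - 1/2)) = 1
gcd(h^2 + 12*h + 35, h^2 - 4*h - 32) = 1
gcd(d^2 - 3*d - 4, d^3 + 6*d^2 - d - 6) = d + 1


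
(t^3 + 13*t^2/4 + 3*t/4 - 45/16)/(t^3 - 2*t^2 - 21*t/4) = (8*t^2 + 14*t - 15)/(4*t*(2*t - 7))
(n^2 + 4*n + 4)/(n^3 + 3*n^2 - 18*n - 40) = (n + 2)/(n^2 + n - 20)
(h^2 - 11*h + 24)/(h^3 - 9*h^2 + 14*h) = (h^2 - 11*h + 24)/(h*(h^2 - 9*h + 14))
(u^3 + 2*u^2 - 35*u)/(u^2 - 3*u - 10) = u*(u + 7)/(u + 2)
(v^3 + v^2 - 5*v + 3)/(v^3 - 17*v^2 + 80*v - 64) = (v^2 + 2*v - 3)/(v^2 - 16*v + 64)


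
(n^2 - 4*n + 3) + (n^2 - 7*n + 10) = 2*n^2 - 11*n + 13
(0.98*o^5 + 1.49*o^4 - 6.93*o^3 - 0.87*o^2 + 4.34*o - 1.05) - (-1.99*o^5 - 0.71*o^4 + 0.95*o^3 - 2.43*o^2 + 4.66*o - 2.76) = 2.97*o^5 + 2.2*o^4 - 7.88*o^3 + 1.56*o^2 - 0.32*o + 1.71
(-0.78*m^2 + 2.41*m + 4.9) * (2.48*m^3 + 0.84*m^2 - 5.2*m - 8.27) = -1.9344*m^5 + 5.3216*m^4 + 18.2324*m^3 - 1.9654*m^2 - 45.4107*m - 40.523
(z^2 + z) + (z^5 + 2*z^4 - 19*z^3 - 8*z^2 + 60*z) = z^5 + 2*z^4 - 19*z^3 - 7*z^2 + 61*z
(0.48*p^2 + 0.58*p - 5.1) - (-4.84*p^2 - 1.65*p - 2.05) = 5.32*p^2 + 2.23*p - 3.05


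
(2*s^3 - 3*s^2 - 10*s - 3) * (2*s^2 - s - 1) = 4*s^5 - 8*s^4 - 19*s^3 + 7*s^2 + 13*s + 3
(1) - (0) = 1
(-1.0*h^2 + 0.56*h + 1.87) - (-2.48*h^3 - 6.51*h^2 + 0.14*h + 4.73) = 2.48*h^3 + 5.51*h^2 + 0.42*h - 2.86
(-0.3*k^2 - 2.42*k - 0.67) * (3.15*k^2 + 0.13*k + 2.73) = -0.945*k^4 - 7.662*k^3 - 3.2441*k^2 - 6.6937*k - 1.8291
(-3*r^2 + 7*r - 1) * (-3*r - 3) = 9*r^3 - 12*r^2 - 18*r + 3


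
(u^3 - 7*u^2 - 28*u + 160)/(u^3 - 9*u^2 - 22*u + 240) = (u - 4)/(u - 6)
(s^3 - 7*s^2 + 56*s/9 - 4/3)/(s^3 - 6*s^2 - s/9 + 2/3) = (3*s - 2)/(3*s + 1)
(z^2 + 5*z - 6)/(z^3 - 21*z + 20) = (z + 6)/(z^2 + z - 20)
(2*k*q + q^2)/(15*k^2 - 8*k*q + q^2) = q*(2*k + q)/(15*k^2 - 8*k*q + q^2)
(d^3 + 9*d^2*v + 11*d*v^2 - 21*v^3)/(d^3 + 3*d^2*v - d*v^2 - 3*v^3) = (d + 7*v)/(d + v)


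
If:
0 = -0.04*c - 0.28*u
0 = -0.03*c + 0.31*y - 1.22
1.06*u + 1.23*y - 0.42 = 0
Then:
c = 136.46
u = -19.49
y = 17.14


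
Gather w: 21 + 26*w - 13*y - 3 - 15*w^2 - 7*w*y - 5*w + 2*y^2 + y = -15*w^2 + w*(21 - 7*y) + 2*y^2 - 12*y + 18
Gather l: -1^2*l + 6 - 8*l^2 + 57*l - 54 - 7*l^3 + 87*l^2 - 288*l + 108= -7*l^3 + 79*l^2 - 232*l + 60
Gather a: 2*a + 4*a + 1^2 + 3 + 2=6*a + 6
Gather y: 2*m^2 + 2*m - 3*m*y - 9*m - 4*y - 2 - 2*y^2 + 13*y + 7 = 2*m^2 - 7*m - 2*y^2 + y*(9 - 3*m) + 5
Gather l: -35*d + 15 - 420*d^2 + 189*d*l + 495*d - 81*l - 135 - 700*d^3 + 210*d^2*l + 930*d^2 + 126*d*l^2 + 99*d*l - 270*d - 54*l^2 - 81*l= -700*d^3 + 510*d^2 + 190*d + l^2*(126*d - 54) + l*(210*d^2 + 288*d - 162) - 120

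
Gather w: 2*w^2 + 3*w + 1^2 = 2*w^2 + 3*w + 1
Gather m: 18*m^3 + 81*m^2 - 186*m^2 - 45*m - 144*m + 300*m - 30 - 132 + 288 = 18*m^3 - 105*m^2 + 111*m + 126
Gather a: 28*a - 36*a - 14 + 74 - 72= -8*a - 12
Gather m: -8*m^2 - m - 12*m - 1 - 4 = -8*m^2 - 13*m - 5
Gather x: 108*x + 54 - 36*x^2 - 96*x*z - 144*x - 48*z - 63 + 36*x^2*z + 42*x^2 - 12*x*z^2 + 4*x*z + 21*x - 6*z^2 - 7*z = x^2*(36*z + 6) + x*(-12*z^2 - 92*z - 15) - 6*z^2 - 55*z - 9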